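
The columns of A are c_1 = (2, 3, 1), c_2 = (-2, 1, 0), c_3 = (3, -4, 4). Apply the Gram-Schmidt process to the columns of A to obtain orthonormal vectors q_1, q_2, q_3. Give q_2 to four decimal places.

q_2 = (-0.8365, 0.5470, 0.0322)

q_1 = c_1/‖c_1‖ = (2, 3, 1)/3.7417 = (0.5345, 0.8018, 0.2673).
r_{12} = q_1·c_2 = -0.2673.
u_2 = c_2 + 0.2673·q_1 = (-1.8571, 1.2143, 0.0714).
‖u_2‖ = 2.2200, so q_2 = (-0.8365, 0.5470, 0.0322).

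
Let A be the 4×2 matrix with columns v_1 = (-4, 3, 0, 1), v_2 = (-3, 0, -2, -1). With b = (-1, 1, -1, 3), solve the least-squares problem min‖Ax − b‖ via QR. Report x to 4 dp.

e_1 = v_1/‖v_1‖ = (-4, 3, 0, 1)/5.0990 = (-0.7845, 0.5883, 0.0000, 0.1961).
r_{12} = e_1·v_2 = 2.1573.
u_2 = v_2 − 2.1573·e_1 = (-1.3077, -1.2692, -2.0000, -1.4231).
‖u_2‖ = 3.0571, so e_2 = (-0.4277, -0.4152, -0.6542, -0.4655).
Qᵀb = (1.9612, -0.7297).
Back-substitute: x_2 = -0.7297/3.0571 = -0.2387.
x_1 = (1.9612 − 2.1573·(-0.2387))/5.0990 = 0.4856.

x = (0.4856, -0.2387)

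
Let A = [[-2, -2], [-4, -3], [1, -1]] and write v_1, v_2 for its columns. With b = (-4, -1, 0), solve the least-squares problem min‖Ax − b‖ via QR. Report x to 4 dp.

v_1 = (-2, -4, 1); ‖v_1‖ = 4.5826, so q_1 = (-0.4364, -0.8729, 0.2182).
q_1·v_2 = (-0.4364)·(-2) + (-0.8729)·(-3) + 0.2182·(-1) = 3.2733.
u_2 = v_2 − 3.2733·q_1 = (-0.5714, -0.1429, -1.7143).
‖u_2‖ = 1.8127, so q_2 = (-0.3152, -0.0788, -0.9457).
Qᵀb = (2.6186, 1.3398).
Back-substitute: x_2 = 1.3398/1.8127 = 0.7391.
x_1 = (2.6186 − 3.2733·0.7391)/4.5826 = 0.0435.

x = (0.0435, 0.7391)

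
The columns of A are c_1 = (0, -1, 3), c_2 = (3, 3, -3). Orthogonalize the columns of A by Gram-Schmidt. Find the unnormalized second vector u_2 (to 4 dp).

u_2 = (3.0000, 1.8000, 0.6000)

c_1 = (0, -1, 3); ‖c_1‖ = 3.1623, so q_1 = (0.0000, -0.3162, 0.9487).
q_1·c_2 = 0.0000·3 + (-0.3162)·3 + 0.9487·(-3) = -3.7947.
u_2 = c_2 + 3.7947·q_1 = (3.0000, 1.8000, 0.6000).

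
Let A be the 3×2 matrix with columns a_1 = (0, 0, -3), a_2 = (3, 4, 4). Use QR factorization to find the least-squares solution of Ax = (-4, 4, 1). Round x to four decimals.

a_1 = (0, 0, -3); ‖a_1‖ = 3.0000, so q_1 = (0.0000, 0.0000, -1.0000).
q_1·a_2 = 0.0000·3 + 0.0000·4 + (-1.0000)·4 = -4.0000.
u_2 = a_2 + 4.0000·q_1 = (3.0000, 4.0000, 0.0000).
‖u_2‖ = 5.0000, so q_2 = (0.6000, 0.8000, 0.0000).
Qᵀb = (-1.0000, 0.8000).
Back-substitute: x_2 = 0.8000/5.0000 = 0.1600.
x_1 = (-1.0000 + 4.0000·0.1600)/3.0000 = -0.1200.

x = (-0.1200, 0.1600)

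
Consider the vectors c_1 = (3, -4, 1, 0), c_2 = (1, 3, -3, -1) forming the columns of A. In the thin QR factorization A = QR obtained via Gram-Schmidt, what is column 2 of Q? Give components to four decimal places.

c_1 = (3, -4, 1, 0); ‖c_1‖ = 5.0990, so q_1 = (0.5883, -0.7845, 0.1961, 0.0000).
q_1·c_2 = 0.5883·1 + (-0.7845)·3 + 0.1961·(-3) + 0.0000·(-1) = -2.3534.
u_2 = c_2 + 2.3534·q_1 = (2.3846, 1.1538, -2.5385, -1.0000).
‖u_2‖ = 3.8028, so q_2 = (0.6271, 0.3034, -0.6675, -0.2630).

q_2 = (0.6271, 0.3034, -0.6675, -0.2630)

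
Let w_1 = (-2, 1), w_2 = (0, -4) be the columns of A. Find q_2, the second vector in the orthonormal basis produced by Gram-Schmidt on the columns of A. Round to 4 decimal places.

q_2 = (-0.4472, -0.8944)

q_1 = w_1/‖w_1‖ = (-2, 1)/2.2361 = (-0.8944, 0.4472).
r_{12} = q_1·w_2 = -1.7889.
u_2 = w_2 + 1.7889·q_1 = (-1.6000, -3.2000).
‖u_2‖ = 3.5777, so q_2 = (-0.4472, -0.8944).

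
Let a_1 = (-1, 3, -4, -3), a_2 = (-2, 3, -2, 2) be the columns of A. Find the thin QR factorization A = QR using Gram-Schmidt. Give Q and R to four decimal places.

Q = [[-0.1690, -0.4050], [0.5071, 0.4689], [-0.6761, -0.1279], [-0.5071, 0.7744]], R = [[5.9161, 2.1974], [0.0000, 4.0214]]

q_1 = a_1/‖a_1‖ = (-1, 3, -4, -3)/5.9161 = (-0.1690, 0.5071, -0.6761, -0.5071).
r_{12} = q_1·a_2 = 2.1974.
u_2 = a_2 − 2.1974·q_1 = (-1.6286, 1.8857, -0.5143, 3.1143).
‖u_2‖ = 4.0214, so q_2 = (-0.4050, 0.4689, -0.1279, 0.7744).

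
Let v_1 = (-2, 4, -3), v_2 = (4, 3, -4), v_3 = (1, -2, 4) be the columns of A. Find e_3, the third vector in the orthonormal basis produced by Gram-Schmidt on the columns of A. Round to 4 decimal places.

e_1 = v_1/‖v_1‖ = (-2, 4, -3)/5.3852 = (-0.3714, 0.7428, -0.5571).
r_{12} = e_1·v_2 = 2.9711.
u_2 = v_2 − 2.9711·e_1 = (5.1034, 0.7931, -2.3448).
‖u_2‖ = 5.6721, so e_2 = (0.8998, 0.1398, -0.4134).
r_{13} = e_1·v_3 = -4.0853; r_{23} = e_2·v_3 = -1.0335.
u_3 = v_3 + 4.0853·e_1 + 1.0335·e_2 = (0.4126, 1.1790, 1.2969).
‖u_3‖ = 1.8006, so e_3 = (0.2292, 0.6548, 0.7202).

e_3 = (0.2292, 0.6548, 0.7202)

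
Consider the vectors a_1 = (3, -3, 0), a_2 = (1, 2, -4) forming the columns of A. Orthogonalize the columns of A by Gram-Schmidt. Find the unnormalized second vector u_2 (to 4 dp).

u_2 = (1.5000, 1.5000, -4.0000)

a_1 = (3, -3, 0); ‖a_1‖ = 4.2426, so e_1 = (0.7071, -0.7071, 0.0000).
e_1·a_2 = 0.7071·1 + (-0.7071)·2 + 0.0000·(-4) = -0.7071.
u_2 = a_2 + 0.7071·e_1 = (1.5000, 1.5000, -4.0000).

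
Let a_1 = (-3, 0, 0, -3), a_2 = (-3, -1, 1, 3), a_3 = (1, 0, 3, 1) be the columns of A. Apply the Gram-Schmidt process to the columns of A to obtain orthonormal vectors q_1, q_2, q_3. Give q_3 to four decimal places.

q_3 = (0.1539, 0.0513, 0.9747, -0.1539)

q_1 = a_1/‖a_1‖ = (-3, 0, 0, -3)/4.2426 = (-0.7071, 0.0000, 0.0000, -0.7071).
r_{12} = q_1·a_2 = 0.0000.
u_2 = a_2 − 0.0000·q_1 = (-3.0000, -1.0000, 1.0000, 3.0000).
‖u_2‖ = 4.4721, so q_2 = (-0.6708, -0.2236, 0.2236, 0.6708).
r_{13} = q_1·a_3 = -1.4142; r_{23} = q_2·a_3 = 0.6708.
u_3 = a_3 + 1.4142·q_1 − 0.6708·q_2 = (0.4500, 0.1500, 2.8500, -0.4500).
‖u_3‖ = 2.9240, so q_3 = (0.1539, 0.0513, 0.9747, -0.1539).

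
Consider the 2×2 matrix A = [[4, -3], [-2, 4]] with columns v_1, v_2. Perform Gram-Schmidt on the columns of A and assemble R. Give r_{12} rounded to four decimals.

r_{12} = -4.4721

q_1 = v_1/‖v_1‖ = (4, -2)/4.4721 = (0.8944, -0.4472).
r_{12} = q_1·v_2 = -4.4721.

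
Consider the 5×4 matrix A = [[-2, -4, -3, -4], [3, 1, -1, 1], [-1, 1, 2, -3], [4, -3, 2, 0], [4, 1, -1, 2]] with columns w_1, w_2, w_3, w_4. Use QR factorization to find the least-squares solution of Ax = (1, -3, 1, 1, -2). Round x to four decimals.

w_1 = (-2, 3, -1, 4, 4); ‖w_1‖ = 6.7823, so e_1 = (-0.2949, 0.4423, -0.1474, 0.5898, 0.5898).
e_1·w_2 = (-0.2949)·(-4) + 0.4423·1 + (-0.1474)·1 + 0.5898·(-3) + 0.5898·1 = 0.2949.
u_2 = w_2 − 0.2949·e_1 = (-3.9130, 0.8696, 1.0435, -3.1739, 0.8261).
‖u_2‖ = 5.2833, so e_2 = (-0.7406, 0.1646, 0.1975, -0.6007, 0.1564).
e_1·w_3 = (-0.2949)·(-3) + 0.4423·(-1) + (-0.1474)·2 + 0.5898·2 + 0.5898·(-1) = 0.7372; e_2·w_3 = (-0.7406)·(-3) + 0.1646·(-1) + 0.1975·2 + (-0.6007)·2 + 0.1564·(-1) = 1.0945.
u_3 = w_3 − 0.7372·e_1 − 1.0945·e_2 = (-1.9720, -1.5062, 1.8925, 2.2227, -1.6059).
‖u_3‖ = 4.1543, so e_3 = (-0.4747, -0.3626, 0.4556, 0.5350, -0.3866).
e_1·w_4 = (-0.2949)·(-4) + 0.4423·1 + (-0.1474)·(-3) + 0.5898·0 + 0.5898·2 = 3.2437; e_2·w_4 = (-0.7406)·(-4) + 0.1646·1 + 0.1975·(-3) + (-0.6007)·0 + 0.1564·2 = 2.8474; e_3·w_4 = (-0.4747)·(-4) + (-0.3626)·1 + 0.4556·(-3) + 0.5350·0 + (-0.3866)·2 = -0.6037.
u_4 = w_4 − 3.2437·e_1 − 2.8474·e_2 + 0.6037·e_3 = (-1.2211, -1.1223, -2.8091, 0.1205, -0.5916).
‖u_4‖ = 3.3176, so e_4 = (-0.3681, -0.3383, -0.8467, 0.0363, -0.1783).
Qᵀb = (-2.3591, -1.9504, 2.3767, 0.1930).
Back-substitute: x_4 = 0.1930/3.3176 = 0.0582.
x_3 = (2.3767 + 0.6037·0.0582)/4.1543 = 0.5806.
x_2 = (-1.9504 − 1.0945·0.5806 − 2.8474·0.0582)/5.2833 = -0.5208.
x_1 = (-2.3591 − 0.2949·(-0.5208) − 0.7372·0.5806 − 3.2437·0.0582)/6.7823 = -0.4161.

x = (-0.4161, -0.5208, 0.5806, 0.0582)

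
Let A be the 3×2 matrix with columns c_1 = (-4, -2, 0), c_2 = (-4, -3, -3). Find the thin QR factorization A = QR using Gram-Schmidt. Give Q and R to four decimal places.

c_1 = (-4, -2, 0); ‖c_1‖ = 4.4721, so e_1 = (-0.8944, -0.4472, 0.0000).
e_1·c_2 = (-0.8944)·(-4) + (-0.4472)·(-3) + 0.0000·(-3) = 4.9193.
u_2 = c_2 − 4.9193·e_1 = (0.4000, -0.8000, -3.0000).
‖u_2‖ = 3.1305, so e_2 = (0.1278, -0.2556, -0.9583).

Q = [[-0.8944, 0.1278], [-0.4472, -0.2556], [0.0000, -0.9583]], R = [[4.4721, 4.9193], [0.0000, 3.1305]]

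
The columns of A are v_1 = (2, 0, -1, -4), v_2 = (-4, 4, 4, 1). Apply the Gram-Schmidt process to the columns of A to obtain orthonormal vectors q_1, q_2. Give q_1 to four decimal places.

q_1 = (0.4364, 0.0000, -0.2182, -0.8729)

q_1 = v_1/‖v_1‖ = (2, 0, -1, -4)/4.5826 = (0.4364, 0.0000, -0.2182, -0.8729).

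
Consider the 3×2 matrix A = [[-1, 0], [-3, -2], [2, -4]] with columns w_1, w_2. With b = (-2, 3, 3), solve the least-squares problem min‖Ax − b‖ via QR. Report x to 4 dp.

w_1 = (-1, -3, 2); ‖w_1‖ = 3.7417, so q_1 = (-0.2673, -0.8018, 0.5345).
q_1·w_2 = (-0.2673)·0 + (-0.8018)·(-2) + 0.5345·(-4) = -0.5345.
u_2 = w_2 + 0.5345·q_1 = (-0.1429, -2.4286, -3.7143).
‖u_2‖ = 4.4401, so q_2 = (-0.0322, -0.5470, -0.8365).
Qᵀb = (-0.2673, -4.0862).
Back-substitute: x_2 = -4.0862/4.4401 = -0.9203.
x_1 = (-0.2673 + 0.5345·(-0.9203))/3.7417 = -0.2029.

x = (-0.2029, -0.9203)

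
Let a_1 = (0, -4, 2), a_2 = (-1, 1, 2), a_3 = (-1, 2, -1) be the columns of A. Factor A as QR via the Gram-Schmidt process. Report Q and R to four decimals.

Q = [[0.0000, -0.4082, -0.9129], [-0.8944, 0.4082, -0.1826], [0.4472, 0.8165, -0.3651]], R = [[4.4721, 0.0000, -2.2361], [0.0000, 2.4495, 0.4082], [0.0000, 0.0000, 0.9129]]

a_1 = (0, -4, 2); ‖a_1‖ = 4.4721, so e_1 = (0.0000, -0.8944, 0.4472).
e_1·a_2 = 0.0000·(-1) + (-0.8944)·1 + 0.4472·2 = 0.0000.
u_2 = a_2 + 0.0000·e_1 = (-1.0000, 1.0000, 2.0000).
‖u_2‖ = 2.4495, so e_2 = (-0.4082, 0.4082, 0.8165).
e_1·a_3 = 0.0000·(-1) + (-0.8944)·2 + 0.4472·(-1) = -2.2361; e_2·a_3 = (-0.4082)·(-1) + 0.4082·2 + 0.8165·(-1) = 0.4082.
u_3 = a_3 + 2.2361·e_1 − 0.4082·e_2 = (-0.8333, -0.1667, -0.3333).
‖u_3‖ = 0.9129, so e_3 = (-0.9129, -0.1826, -0.3651).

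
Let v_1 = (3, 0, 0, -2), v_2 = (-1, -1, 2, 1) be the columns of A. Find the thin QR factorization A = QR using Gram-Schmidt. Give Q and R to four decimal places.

Q = [[0.8321, 0.0683], [0.0000, -0.4438], [0.0000, 0.8876], [-0.5547, 0.1024]], R = [[3.6056, -1.3868], [0.0000, 2.2532]]

v_1 = (3, 0, 0, -2); ‖v_1‖ = 3.6056, so q_1 = (0.8321, 0.0000, 0.0000, -0.5547).
q_1·v_2 = 0.8321·(-1) + 0.0000·(-1) + 0.0000·2 + (-0.5547)·1 = -1.3868.
u_2 = v_2 + 1.3868·q_1 = (0.1538, -1.0000, 2.0000, 0.2308).
‖u_2‖ = 2.2532, so q_2 = (0.0683, -0.4438, 0.8876, 0.1024).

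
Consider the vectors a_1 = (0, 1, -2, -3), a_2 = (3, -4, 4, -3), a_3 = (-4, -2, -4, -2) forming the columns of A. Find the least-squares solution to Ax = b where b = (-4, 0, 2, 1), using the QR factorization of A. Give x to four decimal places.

x = (-0.8362, -0.0864, 0.3706)

a_1 = (0, 1, -2, -3); ‖a_1‖ = 3.7417, so e_1 = (0.0000, 0.2673, -0.5345, -0.8018).
e_1·a_2 = 0.0000·3 + 0.2673·(-4) + (-0.5345)·4 + (-0.8018)·(-3) = -0.8018.
u_2 = a_2 + 0.8018·e_1 = (3.0000, -3.7857, 3.5714, -3.6429).
‖u_2‖ = 7.0255, so e_2 = (0.4270, -0.5389, 0.5084, -0.5185).
e_1·a_3 = 0.0000·(-4) + 0.2673·(-2) + (-0.5345)·(-4) + (-0.8018)·(-2) = 3.2071; e_2·a_3 = 0.4270·(-4) + (-0.5389)·(-2) + 0.5084·(-4) + (-0.5185)·(-2) = -1.6267.
u_3 = a_3 − 3.2071·e_1 + 1.6267·e_2 = (-3.3054, -3.7337, -1.4588, -0.2721).
‖u_3‖ = 5.2027, so e_3 = (-0.6353, -0.7177, -0.2804, -0.0523).
Qᵀb = (-1.8708, -1.2099, 1.9282).
Back-substitute: x_3 = 1.9282/5.2027 = 0.3706.
x_2 = (-1.2099 + 1.6267·0.3706)/7.0255 = -0.0864.
x_1 = (-1.8708 + 0.8018·(-0.0864) − 3.2071·0.3706)/3.7417 = -0.8362.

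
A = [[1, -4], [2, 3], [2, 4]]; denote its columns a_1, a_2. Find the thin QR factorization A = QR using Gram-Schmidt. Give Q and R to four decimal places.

q_1 = a_1/‖a_1‖ = (1, 2, 2)/3.0000 = (0.3333, 0.6667, 0.6667).
r_{12} = q_1·a_2 = 3.3333.
u_2 = a_2 − 3.3333·q_1 = (-5.1111, 0.7778, 1.7778).
‖u_2‖ = 5.4671, so q_2 = (-0.9349, 0.1423, 0.3252).

Q = [[0.3333, -0.9349], [0.6667, 0.1423], [0.6667, 0.3252]], R = [[3.0000, 3.3333], [0.0000, 5.4671]]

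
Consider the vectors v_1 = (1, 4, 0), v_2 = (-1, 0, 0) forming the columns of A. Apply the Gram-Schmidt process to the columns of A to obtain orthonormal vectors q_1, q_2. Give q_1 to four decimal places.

q_1 = (0.2425, 0.9701, 0.0000)

q_1 = v_1/‖v_1‖ = (1, 4, 0)/4.1231 = (0.2425, 0.9701, 0.0000).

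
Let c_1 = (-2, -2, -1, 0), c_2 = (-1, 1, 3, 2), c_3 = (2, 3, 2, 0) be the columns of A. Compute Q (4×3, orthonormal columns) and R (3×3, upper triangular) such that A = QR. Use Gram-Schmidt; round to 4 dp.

e_1 = c_1/‖c_1‖ = (-2, -2, -1, 0)/3.0000 = (-0.6667, -0.6667, -0.3333, 0.0000).
r_{12} = e_1·c_2 = -1.0000.
u_2 = c_2 + 1.0000·e_1 = (-1.6667, 0.3333, 2.6667, 2.0000).
‖u_2‖ = 3.7417, so e_2 = (-0.4454, 0.0891, 0.7127, 0.5345).
r_{13} = e_1·c_3 = -4.0000; r_{23} = e_2·c_3 = 0.8018.
u_3 = c_3 + 4.0000·e_1 − 0.8018·e_2 = (-0.3095, 0.2619, 0.0952, -0.4286).
‖u_3‖ = 0.5976, so e_3 = (-0.5179, 0.4383, 0.1594, -0.7171).

Q = [[-0.6667, -0.4454, -0.5179], [-0.6667, 0.0891, 0.4383], [-0.3333, 0.7127, 0.1594], [0.0000, 0.5345, -0.7171]], R = [[3.0000, -1.0000, -4.0000], [0.0000, 3.7417, 0.8018], [0.0000, 0.0000, 0.5976]]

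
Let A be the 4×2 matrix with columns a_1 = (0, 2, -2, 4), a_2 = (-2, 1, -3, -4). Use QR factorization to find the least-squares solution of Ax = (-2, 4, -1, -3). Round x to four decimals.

x = (0.1890, 0.8171)

q_1 = a_1/‖a_1‖ = (0, 2, -2, 4)/4.8990 = (0.0000, 0.4082, -0.4082, 0.8165).
r_{12} = q_1·a_2 = -1.6330.
u_2 = a_2 + 1.6330·q_1 = (-2.0000, 1.6667, -3.6667, -2.6667).
‖u_2‖ = 5.2281, so q_2 = (-0.3825, 0.3188, -0.7013, -0.5101).
Qᵀb = (-0.4082, 4.2718).
Back-substitute: x_2 = 4.2718/5.2281 = 0.8171.
x_1 = (-0.4082 + 1.6330·0.8171)/4.8990 = 0.1890.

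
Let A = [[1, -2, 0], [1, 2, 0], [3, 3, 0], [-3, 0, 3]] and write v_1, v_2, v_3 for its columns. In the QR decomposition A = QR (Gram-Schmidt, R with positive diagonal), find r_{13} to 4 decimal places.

r_{13} = -2.0125

q_1 = v_1/‖v_1‖ = (1, 1, 3, -3)/4.4721 = (0.2236, 0.2236, 0.6708, -0.6708).
r_{13} = q_1·v_3 = -2.0125.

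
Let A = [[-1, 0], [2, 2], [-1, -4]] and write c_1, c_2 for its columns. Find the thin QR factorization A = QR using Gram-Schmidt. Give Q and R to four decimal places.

Q = [[-0.4082, 0.4364], [0.8165, -0.2182], [-0.4082, -0.8729]], R = [[2.4495, 3.2660], [0.0000, 3.0551]]

c_1 = (-1, 2, -1); ‖c_1‖ = 2.4495, so e_1 = (-0.4082, 0.8165, -0.4082).
e_1·c_2 = (-0.4082)·0 + 0.8165·2 + (-0.4082)·(-4) = 3.2660.
u_2 = c_2 − 3.2660·e_1 = (1.3333, -0.6667, -2.6667).
‖u_2‖ = 3.0551, so e_2 = (0.4364, -0.2182, -0.8729).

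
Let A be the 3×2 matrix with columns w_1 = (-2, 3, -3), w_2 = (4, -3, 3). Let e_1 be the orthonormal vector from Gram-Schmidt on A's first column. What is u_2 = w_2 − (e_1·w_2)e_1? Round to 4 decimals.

w_1 = (-2, 3, -3); ‖w_1‖ = 4.6904, so e_1 = (-0.4264, 0.6396, -0.6396).
e_1·w_2 = (-0.4264)·4 + 0.6396·(-3) + (-0.6396)·3 = -5.5432.
u_2 = w_2 + 5.5432·e_1 = (1.6364, 0.5455, -0.5455).

u_2 = (1.6364, 0.5455, -0.5455)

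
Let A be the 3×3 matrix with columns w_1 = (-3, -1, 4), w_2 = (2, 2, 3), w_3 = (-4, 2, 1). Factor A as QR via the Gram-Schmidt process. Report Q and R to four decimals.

Q = [[-0.5883, 0.6081, -0.5330], [-0.1961, 0.5321, 0.8237], [0.7845, 0.5891, -0.1938]], R = [[5.0990, 0.7845, 2.7456], [0.0000, 4.0478, -0.7792], [0.0000, 0.0000, 3.5853]]

w_1 = (-3, -1, 4); ‖w_1‖ = 5.0990, so e_1 = (-0.5883, -0.1961, 0.7845).
e_1·w_2 = (-0.5883)·2 + (-0.1961)·2 + 0.7845·3 = 0.7845.
u_2 = w_2 − 0.7845·e_1 = (2.4615, 2.1538, 2.3846).
‖u_2‖ = 4.0478, so e_2 = (0.6081, 0.5321, 0.5891).
e_1·w_3 = (-0.5883)·(-4) + (-0.1961)·2 + 0.7845·1 = 2.7456; e_2·w_3 = 0.6081·(-4) + 0.5321·2 + 0.5891·1 = -0.7792.
u_3 = w_3 − 2.7456·e_1 + 0.7792·e_2 = (-1.9108, 2.9531, -0.6948).
‖u_3‖ = 3.5853, so e_3 = (-0.5330, 0.8237, -0.1938).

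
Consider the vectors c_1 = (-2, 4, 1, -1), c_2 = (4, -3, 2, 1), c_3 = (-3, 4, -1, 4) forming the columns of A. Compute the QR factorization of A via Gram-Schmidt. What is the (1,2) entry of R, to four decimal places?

r_{12} = -4.0508

c_1 = (-2, 4, 1, -1); ‖c_1‖ = 4.6904, so q_1 = (-0.4264, 0.8528, 0.2132, -0.2132).
r_{12} = q_1·c_2 = -4.0508.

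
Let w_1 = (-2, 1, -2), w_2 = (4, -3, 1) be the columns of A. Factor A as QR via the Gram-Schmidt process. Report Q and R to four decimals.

Q = [[-0.6667, 0.4134], [0.3333, -0.5788], [-0.6667, -0.7029]], R = [[3.0000, -4.3333], [0.0000, 2.6874]]

w_1 = (-2, 1, -2); ‖w_1‖ = 3.0000, so e_1 = (-0.6667, 0.3333, -0.6667).
e_1·w_2 = (-0.6667)·4 + 0.3333·(-3) + (-0.6667)·1 = -4.3333.
u_2 = w_2 + 4.3333·e_1 = (1.1111, -1.5556, -1.8889).
‖u_2‖ = 2.6874, so e_2 = (0.4134, -0.5788, -0.7029).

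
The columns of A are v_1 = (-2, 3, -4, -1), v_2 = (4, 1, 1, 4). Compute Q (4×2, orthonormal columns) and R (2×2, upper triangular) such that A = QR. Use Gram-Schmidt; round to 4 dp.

v_1 = (-2, 3, -4, -1); ‖v_1‖ = 5.4772, so q_1 = (-0.3651, 0.5477, -0.7303, -0.1826).
q_1·v_2 = (-0.3651)·4 + 0.5477·1 + (-0.7303)·1 + (-0.1826)·4 = -2.3735.
u_2 = v_2 + 2.3735·q_1 = (3.1333, 2.3000, -0.7333, 3.5667).
‖u_2‖ = 5.3260, so q_2 = (0.5883, 0.4318, -0.1377, 0.6697).

Q = [[-0.3651, 0.5883], [0.5477, 0.4318], [-0.7303, -0.1377], [-0.1826, 0.6697]], R = [[5.4772, -2.3735], [0.0000, 5.3260]]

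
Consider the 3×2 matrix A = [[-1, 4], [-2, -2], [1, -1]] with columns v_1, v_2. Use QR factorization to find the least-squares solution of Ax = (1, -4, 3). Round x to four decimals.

q_1 = v_1/‖v_1‖ = (-1, -2, 1)/2.4495 = (-0.4082, -0.8165, 0.4082).
r_{12} = q_1·v_2 = -0.4082.
u_2 = v_2 + 0.4082·q_1 = (3.8333, -2.3333, -0.8333).
‖u_2‖ = 4.5644, so q_2 = (0.8398, -0.5112, -0.1826).
Qᵀb = (4.0825, 2.3369).
Back-substitute: x_2 = 2.3369/4.5644 = 0.5120.
x_1 = (4.0825 + 0.4082·0.5120)/2.4495 = 1.7520.

x = (1.7520, 0.5120)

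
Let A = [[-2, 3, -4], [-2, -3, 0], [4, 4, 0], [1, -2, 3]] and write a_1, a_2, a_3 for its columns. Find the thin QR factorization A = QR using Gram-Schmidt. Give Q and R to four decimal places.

a_1 = (-2, -2, 4, 1); ‖a_1‖ = 5.0000, so e_1 = (-0.4000, -0.4000, 0.8000, 0.2000).
e_1·a_2 = (-0.4000)·3 + (-0.4000)·(-3) + 0.8000·4 + 0.2000·(-2) = 2.8000.
u_2 = a_2 − 2.8000·e_1 = (4.1200, -1.8800, 1.7600, -2.5600).
‖u_2‖ = 5.4918, so e_2 = (0.7502, -0.3423, 0.3205, -0.4661).
e_1·a_3 = (-0.4000)·(-4) + (-0.4000)·0 + 0.8000·0 + 0.2000·3 = 2.2000; e_2·a_3 = 0.7502·(-4) + (-0.3423)·0 + 0.3205·0 + (-0.4661)·3 = -4.3993.
u_3 = a_3 − 2.2000·e_1 + 4.3993·e_2 = (0.1804, -0.6260, -0.3501, 0.5093).
‖u_3‖ = 0.8980, so e_3 = (0.2009, -0.6971, -0.3899, 0.5671).

Q = [[-0.4000, 0.7502, 0.2009], [-0.4000, -0.3423, -0.6971], [0.8000, 0.3205, -0.3899], [0.2000, -0.4661, 0.5671]], R = [[5.0000, 2.8000, 2.2000], [0.0000, 5.4918, -4.3993], [0.0000, 0.0000, 0.8980]]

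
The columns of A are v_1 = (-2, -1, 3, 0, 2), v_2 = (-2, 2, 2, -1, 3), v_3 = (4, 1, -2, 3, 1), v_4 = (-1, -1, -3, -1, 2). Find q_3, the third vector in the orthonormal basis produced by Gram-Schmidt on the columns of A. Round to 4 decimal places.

v_1 = (-2, -1, 3, 0, 2); ‖v_1‖ = 4.2426, so q_1 = (-0.4714, -0.2357, 0.7071, 0.0000, 0.4714).
q_1·v_2 = (-0.4714)·(-2) + (-0.2357)·2 + 0.7071·2 + 0.0000·(-1) + 0.4714·3 = 3.2998.
u_2 = v_2 − 3.2998·q_1 = (-0.4444, 2.7778, -0.3333, -1.0000, 1.4444).
‖u_2‖ = 3.3333, so q_2 = (-0.1333, 0.8333, -0.1000, -0.3000, 0.4333).
q_1·v_3 = (-0.4714)·4 + (-0.2357)·1 + 0.7071·(-2) + 0.0000·3 + 0.4714·1 = -3.0641; q_2·v_3 = (-0.1333)·4 + 0.8333·1 + (-0.1000)·(-2) + (-0.3000)·3 + 0.4333·1 = 0.0333.
u_3 = v_3 + 3.0641·q_1 − 0.0333·q_2 = (2.5600, 0.2500, 0.1700, 3.0100, 2.4300).
‖u_3‖ = 4.6487, so q_3 = (0.5507, 0.0538, 0.0366, 0.6475, 0.5227).

q_3 = (0.5507, 0.0538, 0.0366, 0.6475, 0.5227)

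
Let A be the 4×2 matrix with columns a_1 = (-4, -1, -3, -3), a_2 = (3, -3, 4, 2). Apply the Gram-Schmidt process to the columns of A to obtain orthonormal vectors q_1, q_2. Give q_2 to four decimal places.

q_2 = (-0.0207, -0.9101, 0.4068, -0.0758)

a_1 = (-4, -1, -3, -3); ‖a_1‖ = 5.9161, so q_1 = (-0.6761, -0.1690, -0.5071, -0.5071).
q_1·a_2 = (-0.6761)·3 + (-0.1690)·(-3) + (-0.5071)·4 + (-0.5071)·2 = -4.5638.
u_2 = a_2 + 4.5638·q_1 = (-0.0857, -3.7714, 1.6857, -0.3143).
‖u_2‖ = 4.1438, so q_2 = (-0.0207, -0.9101, 0.4068, -0.0758).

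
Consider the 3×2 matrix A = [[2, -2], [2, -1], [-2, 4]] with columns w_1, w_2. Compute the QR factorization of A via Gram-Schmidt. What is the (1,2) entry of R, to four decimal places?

r_{12} = -4.0415

w_1 = (2, 2, -2); ‖w_1‖ = 3.4641, so e_1 = (0.5774, 0.5774, -0.5774).
r_{12} = e_1·w_2 = -4.0415.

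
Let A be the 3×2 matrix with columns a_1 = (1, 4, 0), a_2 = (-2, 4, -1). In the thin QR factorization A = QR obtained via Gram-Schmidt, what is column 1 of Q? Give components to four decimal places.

a_1 = (1, 4, 0); ‖a_1‖ = 4.1231, so e_1 = (0.2425, 0.9701, 0.0000).

e_1 = (0.2425, 0.9701, 0.0000)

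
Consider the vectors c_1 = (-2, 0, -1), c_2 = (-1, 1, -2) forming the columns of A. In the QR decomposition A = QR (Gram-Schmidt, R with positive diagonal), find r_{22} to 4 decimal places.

r_{22} = 1.6733

c_1 = (-2, 0, -1); ‖c_1‖ = 2.2361, so q_1 = (-0.8944, 0.0000, -0.4472).
q_1·c_2 = (-0.8944)·(-1) + 0.0000·1 + (-0.4472)·(-2) = 1.7889.
u_2 = c_2 − 1.7889·q_1 = (0.6000, 1.0000, -1.2000).
r_{22} = ‖u_2‖ = 1.6733.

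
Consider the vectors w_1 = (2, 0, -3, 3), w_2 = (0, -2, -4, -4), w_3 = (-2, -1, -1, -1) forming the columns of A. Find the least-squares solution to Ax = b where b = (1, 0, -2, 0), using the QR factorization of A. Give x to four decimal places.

x = (0.3237, 0.2832, -0.2197)

w_1 = (2, 0, -3, 3); ‖w_1‖ = 4.6904, so e_1 = (0.4264, 0.0000, -0.6396, 0.6396).
e_1·w_2 = 0.4264·0 + 0.0000·(-2) + (-0.6396)·(-4) + 0.6396·(-4) = 0.0000.
u_2 = w_2 + 0.0000·e_1 = (0.0000, -2.0000, -4.0000, -4.0000).
‖u_2‖ = 6.0000, so e_2 = (0.0000, -0.3333, -0.6667, -0.6667).
e_1·w_3 = 0.4264·(-2) + 0.0000·(-1) + (-0.6396)·(-1) + 0.6396·(-1) = -0.8528; e_2·w_3 = 0.0000·(-2) + (-0.3333)·(-1) + (-0.6667)·(-1) + (-0.6667)·(-1) = 1.6667.
u_3 = w_3 + 0.8528·e_1 − 1.6667·e_2 = (-1.6364, -0.4444, -0.4343, 0.6566).
‖u_3‖ = 1.8695, so e_3 = (-0.8753, -0.2377, -0.2323, 0.3512).
Qᵀb = (1.7056, 1.3333, -0.4106).
Back-substitute: x_3 = -0.4106/1.8695 = -0.2197.
x_2 = (1.3333 − 1.6667·(-0.2197))/6.0000 = 0.2832.
x_1 = (1.7056 + 0.0000·0.2832 + 0.8528·(-0.2197))/4.6904 = 0.3237.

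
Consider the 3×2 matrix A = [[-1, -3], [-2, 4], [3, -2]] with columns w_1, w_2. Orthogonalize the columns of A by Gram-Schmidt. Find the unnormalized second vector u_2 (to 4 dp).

w_1 = (-1, -2, 3); ‖w_1‖ = 3.7417, so q_1 = (-0.2673, -0.5345, 0.8018).
q_1·w_2 = (-0.2673)·(-3) + (-0.5345)·4 + 0.8018·(-2) = -2.9399.
u_2 = w_2 + 2.9399·q_1 = (-3.7857, 2.4286, 0.3571).

u_2 = (-3.7857, 2.4286, 0.3571)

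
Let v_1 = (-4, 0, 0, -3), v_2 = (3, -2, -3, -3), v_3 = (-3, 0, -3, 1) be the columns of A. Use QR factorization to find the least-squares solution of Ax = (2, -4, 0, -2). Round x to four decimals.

x = (0.1336, 0.6207, -0.3863)

v_1 = (-4, 0, 0, -3); ‖v_1‖ = 5.0000, so e_1 = (-0.8000, 0.0000, 0.0000, -0.6000).
e_1·v_2 = (-0.8000)·3 + 0.0000·(-2) + 0.0000·(-3) + (-0.6000)·(-3) = -0.6000.
u_2 = v_2 + 0.6000·e_1 = (2.5200, -2.0000, -3.0000, -3.3600).
‖u_2‖ = 5.5353, so e_2 = (0.4553, -0.3613, -0.5420, -0.6070).
e_1·v_3 = (-0.8000)·(-3) + 0.0000·0 + 0.0000·(-3) + (-0.6000)·1 = 1.8000; e_2·v_3 = 0.4553·(-3) + (-0.3613)·0 + (-0.5420)·(-3) + (-0.6070)·1 = -0.3469.
u_3 = v_3 − 1.8000·e_1 + 0.3469·e_2 = (-1.4021, -0.1253, -3.1880, 1.8695).
‖u_3‖ = 3.9547, so e_3 = (-0.3545, -0.0317, -0.8061, 0.4727).
Qᵀb = (-0.4000, 3.5698, -1.5277).
Back-substitute: x_3 = -1.5277/3.9547 = -0.3863.
x_2 = (3.5698 + 0.3469·(-0.3863))/5.5353 = 0.6207.
x_1 = (-0.4000 + 0.6000·0.6207 − 1.8000·(-0.3863))/5.0000 = 0.1336.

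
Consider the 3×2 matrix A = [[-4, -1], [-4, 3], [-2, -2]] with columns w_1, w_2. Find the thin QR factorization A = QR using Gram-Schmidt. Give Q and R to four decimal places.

w_1 = (-4, -4, -2); ‖w_1‖ = 6.0000, so q_1 = (-0.6667, -0.6667, -0.3333).
q_1·w_2 = (-0.6667)·(-1) + (-0.6667)·3 + (-0.3333)·(-2) = -0.6667.
u_2 = w_2 + 0.6667·q_1 = (-1.4444, 2.5556, -2.2222).
‖u_2‖ = 3.6818, so q_2 = (-0.3923, 0.6941, -0.6036).

Q = [[-0.6667, -0.3923], [-0.6667, 0.6941], [-0.3333, -0.6036]], R = [[6.0000, -0.6667], [0.0000, 3.6818]]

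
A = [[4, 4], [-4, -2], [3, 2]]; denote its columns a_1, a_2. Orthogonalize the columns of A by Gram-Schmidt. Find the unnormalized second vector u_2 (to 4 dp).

u_2 = (1.0732, 0.9268, -0.1951)

q_1 = a_1/‖a_1‖ = (4, -4, 3)/6.4031 = (0.6247, -0.6247, 0.4685).
r_{12} = q_1·a_2 = 4.6852.
u_2 = a_2 − 4.6852·q_1 = (1.0732, 0.9268, -0.1951).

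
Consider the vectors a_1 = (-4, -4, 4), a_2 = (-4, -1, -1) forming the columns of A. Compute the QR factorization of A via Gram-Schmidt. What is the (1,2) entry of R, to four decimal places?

a_1 = (-4, -4, 4); ‖a_1‖ = 6.9282, so e_1 = (-0.5774, -0.5774, 0.5774).
r_{12} = e_1·a_2 = 2.3094.

r_{12} = 2.3094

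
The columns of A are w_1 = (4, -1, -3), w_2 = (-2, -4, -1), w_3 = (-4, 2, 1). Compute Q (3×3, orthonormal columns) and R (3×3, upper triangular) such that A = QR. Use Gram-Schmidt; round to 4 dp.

Q = [[0.7845, -0.4032, -0.4712], [-0.1961, -0.8821, 0.4284], [-0.5883, -0.2436, -0.7710]], R = [[5.0990, -0.1961, -4.1184], [0.0000, 4.5784, -0.3948], [0.0000, 0.0000, 1.9704]]

w_1 = (4, -1, -3); ‖w_1‖ = 5.0990, so q_1 = (0.7845, -0.1961, -0.5883).
q_1·w_2 = 0.7845·(-2) + (-0.1961)·(-4) + (-0.5883)·(-1) = -0.1961.
u_2 = w_2 + 0.1961·q_1 = (-1.8462, -4.0385, -1.1154).
‖u_2‖ = 4.5784, so q_2 = (-0.4032, -0.8821, -0.2436).
q_1·w_3 = 0.7845·(-4) + (-0.1961)·2 + (-0.5883)·1 = -4.1184; q_2·w_3 = (-0.4032)·(-4) + (-0.8821)·2 + (-0.2436)·1 = -0.3948.
u_3 = w_3 + 4.1184·q_1 + 0.3948·q_2 = (-0.9284, 0.8440, -1.5193).
‖u_3‖ = 1.9704, so q_3 = (-0.4712, 0.4284, -0.7710).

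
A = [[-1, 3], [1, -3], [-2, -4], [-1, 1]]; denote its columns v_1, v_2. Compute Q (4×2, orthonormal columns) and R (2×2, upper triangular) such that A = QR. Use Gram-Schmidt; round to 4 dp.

v_1 = (-1, 1, -2, -1); ‖v_1‖ = 2.6458, so e_1 = (-0.3780, 0.3780, -0.7559, -0.3780).
e_1·v_2 = (-0.3780)·3 + 0.3780·(-3) + (-0.7559)·(-4) + (-0.3780)·1 = 0.3780.
u_2 = v_2 − 0.3780·e_1 = (3.1429, -3.1429, -3.7143, 1.1429).
‖u_2‖ = 5.9040, so e_2 = (0.5323, -0.5323, -0.6291, 0.1936).

Q = [[-0.3780, 0.5323], [0.3780, -0.5323], [-0.7559, -0.6291], [-0.3780, 0.1936]], R = [[2.6458, 0.3780], [0.0000, 5.9040]]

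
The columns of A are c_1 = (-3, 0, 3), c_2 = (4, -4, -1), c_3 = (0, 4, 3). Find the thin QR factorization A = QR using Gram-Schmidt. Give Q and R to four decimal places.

Q = [[-0.7071, 0.3313, 0.6247], [0.0000, -0.8835, 0.4685], [0.7071, 0.3313, 0.6247]], R = [[4.2426, -3.5355, 2.1213], [0.0000, 4.5277, -2.5399], [0.0000, 0.0000, 3.7482]]

c_1 = (-3, 0, 3); ‖c_1‖ = 4.2426, so q_1 = (-0.7071, 0.0000, 0.7071).
q_1·c_2 = (-0.7071)·4 + 0.0000·(-4) + 0.7071·(-1) = -3.5355.
u_2 = c_2 + 3.5355·q_1 = (1.5000, -4.0000, 1.5000).
‖u_2‖ = 4.5277, so q_2 = (0.3313, -0.8835, 0.3313).
q_1·c_3 = (-0.7071)·0 + 0.0000·4 + 0.7071·3 = 2.1213; q_2·c_3 = 0.3313·0 + (-0.8835)·4 + 0.3313·3 = -2.5399.
u_3 = c_3 − 2.1213·q_1 + 2.5399·q_2 = (2.3415, 1.7561, 2.3415).
‖u_3‖ = 3.7482, so q_3 = (0.6247, 0.4685, 0.6247).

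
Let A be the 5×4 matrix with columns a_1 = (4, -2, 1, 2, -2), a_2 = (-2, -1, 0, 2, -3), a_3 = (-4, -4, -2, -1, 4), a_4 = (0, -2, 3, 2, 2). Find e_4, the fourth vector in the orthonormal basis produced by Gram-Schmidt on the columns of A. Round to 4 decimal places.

e_4 = (-0.1897, 0.0515, 0.8202, 0.3902, 0.3694)

e_1 = a_1/‖a_1‖ = (4, -2, 1, 2, -2)/5.3852 = (0.7428, -0.3714, 0.1857, 0.3714, -0.3714).
r_{12} = e_1·a_2 = 0.7428.
u_2 = a_2 − 0.7428·e_1 = (-2.5517, -0.7241, -0.1379, 1.7241, -2.7241).
‖u_2‖ = 4.1771, so e_2 = (-0.6109, -0.1734, -0.0330, 0.4128, -0.6522).
r_{13} = e_1·a_3 = -3.7139; r_{23} = e_2·a_3 = 0.1816.
u_3 = a_3 + 3.7139·e_1 − 0.1816·e_2 = (-1.1304, -5.3478, -1.3043, 0.3043, 2.7391).
‖u_3‖ = 6.2589, so e_3 = (-0.1806, -0.8544, -0.2084, 0.0486, 0.4376).
r_{14} = e_1·a_4 = 1.2999; r_{24} = e_2·a_4 = -0.2311; r_{34} = e_3·a_4 = 2.0562.
u_4 = a_4 − 1.2999·e_1 + 0.2311·e_2 − 2.0562·e_3 = (-0.7353, 0.1996, 3.1795, 1.5127, 1.4321).
‖u_4‖ = 3.8767, so e_4 = (-0.1897, 0.0515, 0.8202, 0.3902, 0.3694).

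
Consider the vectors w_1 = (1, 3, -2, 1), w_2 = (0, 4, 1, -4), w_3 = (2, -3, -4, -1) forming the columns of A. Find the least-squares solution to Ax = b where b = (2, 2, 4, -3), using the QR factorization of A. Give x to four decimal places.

q_1 = w_1/‖w_1‖ = (1, 3, -2, 1)/3.8730 = (0.2582, 0.7746, -0.5164, 0.2582).
r_{12} = q_1·w_2 = 1.5492.
u_2 = w_2 − 1.5492·q_1 = (-0.4000, 2.8000, 1.8000, -4.4000).
‖u_2‖ = 5.5317, so q_2 = (-0.0723, 0.5062, 0.3254, -0.7954).
r_{13} = q_1·w_3 = 0.0000; r_{23} = q_2·w_3 = -2.1693.
u_3 = w_3 + 0.0000·q_1 + 2.1693·q_2 = (1.8431, -1.9020, -3.2941, -2.7255).
‖u_3‖ = 5.0293, so q_3 = (0.3665, -0.3782, -0.6550, -0.5419).
Qᵀb = (-0.7746, 4.5555, -1.0176).
Back-substitute: x_3 = -1.0176/5.0293 = -0.2023.
x_2 = (4.5555 + 2.1693·(-0.2023))/5.5317 = 0.7442.
x_1 = (-0.7746 − 1.5492·0.7442 + 0.0000·(-0.2023))/3.8730 = -0.4977.

x = (-0.4977, 0.7442, -0.2023)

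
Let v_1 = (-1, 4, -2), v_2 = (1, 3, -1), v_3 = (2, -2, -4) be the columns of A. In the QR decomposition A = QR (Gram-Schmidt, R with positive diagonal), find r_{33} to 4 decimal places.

v_1 = (-1, 4, -2); ‖v_1‖ = 4.5826, so q_1 = (-0.2182, 0.8729, -0.4364).
q_1·v_2 = (-0.2182)·1 + 0.8729·3 + (-0.4364)·(-1) = 2.8368.
u_2 = v_2 − 2.8368·q_1 = (1.6190, 0.5238, 0.2381).
‖u_2‖ = 1.7182, so q_2 = (0.9423, 0.3049, 0.1386).
q_1·v_3 = (-0.2182)·2 + 0.8729·(-2) + (-0.4364)·(-4) = -0.4364; q_2·v_3 = 0.9423·2 + 0.3049·(-2) + 0.1386·(-4) = 0.7206.
u_3 = v_3 + 0.4364·q_1 − 0.7206·q_2 = (1.2258, -1.8387, -4.2903).
r_{33} = ‖u_3‖ = 4.8260.

r_{33} = 4.8260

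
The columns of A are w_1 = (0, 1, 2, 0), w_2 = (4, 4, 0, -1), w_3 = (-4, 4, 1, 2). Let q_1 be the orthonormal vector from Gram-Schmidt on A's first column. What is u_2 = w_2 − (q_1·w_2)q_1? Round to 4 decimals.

u_2 = (4.0000, 3.2000, -1.6000, -1.0000)

q_1 = w_1/‖w_1‖ = (0, 1, 2, 0)/2.2361 = (0.0000, 0.4472, 0.8944, 0.0000).
r_{12} = q_1·w_2 = 1.7889.
u_2 = w_2 − 1.7889·q_1 = (4.0000, 3.2000, -1.6000, -1.0000).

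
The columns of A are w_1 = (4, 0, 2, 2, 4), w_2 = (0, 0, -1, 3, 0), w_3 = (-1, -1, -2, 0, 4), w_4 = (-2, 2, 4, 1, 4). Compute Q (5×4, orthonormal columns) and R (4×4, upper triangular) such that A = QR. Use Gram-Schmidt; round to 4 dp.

w_1 = (4, 0, 2, 2, 4); ‖w_1‖ = 6.3246, so e_1 = (0.6325, 0.0000, 0.3162, 0.3162, 0.6325).
e_1·w_2 = 0.6325·0 + 0.0000·0 + 0.3162·(-1) + 0.3162·3 + 0.6325·0 = 0.6325.
u_2 = w_2 − 0.6325·e_1 = (-0.4000, 0.0000, -1.2000, 2.8000, -0.4000).
‖u_2‖ = 3.0984, so e_2 = (-0.1291, 0.0000, -0.3873, 0.9037, -0.1291).
e_1·w_3 = 0.6325·(-1) + 0.0000·(-1) + 0.3162·(-2) + 0.3162·0 + 0.6325·4 = 1.2649; e_2·w_3 = (-0.1291)·(-1) + 0.0000·(-1) + (-0.3873)·(-2) + 0.9037·0 + (-0.1291)·4 = 0.3873.
u_3 = w_3 − 1.2649·e_1 − 0.3873·e_2 = (-1.7500, -1.0000, -2.2500, -0.7500, 3.2500).
‖u_3‖ = 4.5000, so e_3 = (-0.3889, -0.2222, -0.5000, -0.1667, 0.7222).
e_1·w_4 = 0.6325·(-2) + 0.0000·2 + 0.3162·4 + 0.3162·1 + 0.6325·4 = 2.8460; e_2·w_4 = (-0.1291)·(-2) + 0.0000·2 + (-0.3873)·4 + 0.9037·1 + (-0.1291)·4 = -0.9037; e_3·w_4 = (-0.3889)·(-2) + (-0.2222)·2 + (-0.5000)·4 + (-0.1667)·1 + 0.7222·4 = 1.0556.
u_4 = w_4 − 2.8460·e_1 + 0.9037·e_2 − 1.0556·e_3 = (-3.5062, 2.2346, 3.2778, 1.0926, 1.3210).
‖u_4‖ = 5.5650, so e_4 = (-0.6300, 0.4015, 0.5890, 0.1963, 0.2374).

Q = [[0.6325, -0.1291, -0.3889, -0.6300], [0.0000, 0.0000, -0.2222, 0.4015], [0.3162, -0.3873, -0.5000, 0.5890], [0.3162, 0.9037, -0.1667, 0.1963], [0.6325, -0.1291, 0.7222, 0.2374]], R = [[6.3246, 0.6325, 1.2649, 2.8460], [0.0000, 3.0984, 0.3873, -0.9037], [0.0000, 0.0000, 4.5000, 1.0556], [0.0000, 0.0000, 0.0000, 5.5650]]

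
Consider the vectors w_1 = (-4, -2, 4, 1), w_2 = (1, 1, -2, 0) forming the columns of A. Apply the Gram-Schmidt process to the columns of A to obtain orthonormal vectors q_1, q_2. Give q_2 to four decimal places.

q_2 = (-0.6126, 0.2902, -0.5803, 0.4514)

w_1 = (-4, -2, 4, 1); ‖w_1‖ = 6.0828, so q_1 = (-0.6576, -0.3288, 0.6576, 0.1644).
q_1·w_2 = (-0.6576)·1 + (-0.3288)·1 + 0.6576·(-2) + 0.1644·0 = -2.3016.
u_2 = w_2 + 2.3016·q_1 = (-0.5135, 0.2432, -0.4865, 0.3784).
‖u_2‖ = 0.8383, so q_2 = (-0.6126, 0.2902, -0.5803, 0.4514).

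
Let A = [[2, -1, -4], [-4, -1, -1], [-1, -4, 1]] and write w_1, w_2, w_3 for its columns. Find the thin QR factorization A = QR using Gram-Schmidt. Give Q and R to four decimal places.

Q = [[0.4364, -0.3894, -0.8111], [-0.8729, 0.0354, -0.4867], [-0.2182, -0.9204, 0.3244]], R = [[4.5826, 1.3093, -1.0911], [0.0000, 4.0356, 0.6018], [0.0000, 0.0000, 4.0555]]

w_1 = (2, -4, -1); ‖w_1‖ = 4.5826, so q_1 = (0.4364, -0.8729, -0.2182).
q_1·w_2 = 0.4364·(-1) + (-0.8729)·(-1) + (-0.2182)·(-4) = 1.3093.
u_2 = w_2 − 1.3093·q_1 = (-1.5714, 0.1429, -3.7143).
‖u_2‖ = 4.0356, so q_2 = (-0.3894, 0.0354, -0.9204).
q_1·w_3 = 0.4364·(-4) + (-0.8729)·(-1) + (-0.2182)·1 = -1.0911; q_2·w_3 = (-0.3894)·(-4) + 0.0354·(-1) + (-0.9204)·1 = 0.6018.
u_3 = w_3 + 1.0911·q_1 − 0.6018·q_2 = (-3.2895, -1.9737, 1.3158).
‖u_3‖ = 4.0555, so q_3 = (-0.8111, -0.4867, 0.3244).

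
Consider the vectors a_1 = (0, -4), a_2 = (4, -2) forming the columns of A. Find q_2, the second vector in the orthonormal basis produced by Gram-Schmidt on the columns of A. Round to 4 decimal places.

q_2 = (1.0000, 0.0000)

a_1 = (0, -4); ‖a_1‖ = 4.0000, so q_1 = (0.0000, -1.0000).
q_1·a_2 = 0.0000·4 + (-1.0000)·(-2) = 2.0000.
u_2 = a_2 − 2.0000·q_1 = (4.0000, 0.0000).
‖u_2‖ = 4.0000, so q_2 = (1.0000, 0.0000).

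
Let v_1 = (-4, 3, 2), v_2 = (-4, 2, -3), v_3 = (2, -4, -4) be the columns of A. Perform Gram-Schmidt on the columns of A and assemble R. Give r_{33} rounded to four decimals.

v_1 = (-4, 3, 2); ‖v_1‖ = 5.3852, so e_1 = (-0.7428, 0.5571, 0.3714).
e_1·v_2 = (-0.7428)·(-4) + 0.5571·2 + 0.3714·(-3) = 2.9711.
u_2 = v_2 − 2.9711·e_1 = (-1.7931, 0.3448, -4.1034).
‖u_2‖ = 4.4914, so e_2 = (-0.3992, 0.0768, -0.9136).
e_1·v_3 = (-0.7428)·2 + 0.5571·(-4) + 0.3714·(-4) = -5.1995; e_2·v_3 = (-0.3992)·2 + 0.0768·(-4) + (-0.9136)·(-4) = 2.5489.
u_3 = v_3 + 5.1995·e_1 − 2.5489·e_2 = (-0.8444, -1.2991, 0.2598).
r_{33} = ‖u_3‖ = 1.5711.

r_{33} = 1.5711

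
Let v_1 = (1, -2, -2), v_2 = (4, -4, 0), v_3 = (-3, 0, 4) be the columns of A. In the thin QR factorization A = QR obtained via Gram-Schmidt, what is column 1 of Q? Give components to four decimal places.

e_1 = (0.3333, -0.6667, -0.6667)

e_1 = v_1/‖v_1‖ = (1, -2, -2)/3.0000 = (0.3333, -0.6667, -0.6667).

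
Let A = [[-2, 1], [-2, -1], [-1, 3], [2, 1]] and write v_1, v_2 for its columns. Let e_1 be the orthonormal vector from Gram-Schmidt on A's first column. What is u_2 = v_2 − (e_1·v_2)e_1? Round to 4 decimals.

v_1 = (-2, -2, -1, 2); ‖v_1‖ = 3.6056, so e_1 = (-0.5547, -0.5547, -0.2774, 0.5547).
e_1·v_2 = (-0.5547)·1 + (-0.5547)·(-1) + (-0.2774)·3 + 0.5547·1 = -0.2774.
u_2 = v_2 + 0.2774·e_1 = (0.8462, -1.1538, 2.9231, 1.1538).

u_2 = (0.8462, -1.1538, 2.9231, 1.1538)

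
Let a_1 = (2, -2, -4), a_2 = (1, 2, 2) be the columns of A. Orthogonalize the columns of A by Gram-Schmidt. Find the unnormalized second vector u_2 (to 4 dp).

a_1 = (2, -2, -4); ‖a_1‖ = 4.8990, so q_1 = (0.4082, -0.4082, -0.8165).
q_1·a_2 = 0.4082·1 + (-0.4082)·2 + (-0.8165)·2 = -2.0412.
u_2 = a_2 + 2.0412·q_1 = (1.8333, 1.1667, 0.3333).

u_2 = (1.8333, 1.1667, 0.3333)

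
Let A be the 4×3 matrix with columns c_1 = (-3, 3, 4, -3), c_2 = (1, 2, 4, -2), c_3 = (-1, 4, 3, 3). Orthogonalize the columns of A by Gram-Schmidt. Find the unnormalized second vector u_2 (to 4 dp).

u_2 = (2.7442, 0.2558, 1.6744, -0.2558)

q_1 = c_1/‖c_1‖ = (-3, 3, 4, -3)/6.5574 = (-0.4575, 0.4575, 0.6100, -0.4575).
r_{12} = q_1·c_2 = 3.8125.
u_2 = c_2 − 3.8125·q_1 = (2.7442, 0.2558, 1.6744, -0.2558).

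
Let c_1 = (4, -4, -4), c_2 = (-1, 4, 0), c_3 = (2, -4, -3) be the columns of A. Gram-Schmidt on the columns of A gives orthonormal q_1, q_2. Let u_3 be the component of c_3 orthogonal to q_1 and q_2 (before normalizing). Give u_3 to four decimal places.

u_3 = (-0.7692, -0.1923, -0.5769)

c_1 = (4, -4, -4); ‖c_1‖ = 6.9282, so q_1 = (0.5774, -0.5774, -0.5774).
q_1·c_2 = 0.5774·(-1) + (-0.5774)·4 + (-0.5774)·0 = -2.8868.
u_2 = c_2 + 2.8868·q_1 = (0.6667, 2.3333, -1.6667).
‖u_2‖ = 2.9439, so q_2 = (0.2265, 0.7926, -0.5661).
q_1·c_3 = 0.5774·2 + (-0.5774)·(-4) + (-0.5774)·(-3) = 5.1962; q_2·c_3 = 0.2265·2 + 0.7926·(-4) + (-0.5661)·(-3) = -1.0190.
u_3 = c_3 − 5.1962·q_1 + 1.0190·q_2 = (-0.7692, -0.1923, -0.5769).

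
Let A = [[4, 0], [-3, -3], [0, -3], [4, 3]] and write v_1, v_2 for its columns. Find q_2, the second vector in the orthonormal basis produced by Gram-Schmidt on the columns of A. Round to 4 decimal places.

v_1 = (4, -3, 0, 4); ‖v_1‖ = 6.4031, so q_1 = (0.6247, -0.4685, 0.0000, 0.6247).
q_1·v_2 = 0.6247·0 + (-0.4685)·(-3) + 0.0000·(-3) + 0.6247·3 = 3.2796.
u_2 = v_2 − 3.2796·q_1 = (-2.0488, -1.4634, -3.0000, 0.9512).
‖u_2‖ = 4.0304, so q_2 = (-0.5083, -0.3631, -0.7443, 0.2360).

q_2 = (-0.5083, -0.3631, -0.7443, 0.2360)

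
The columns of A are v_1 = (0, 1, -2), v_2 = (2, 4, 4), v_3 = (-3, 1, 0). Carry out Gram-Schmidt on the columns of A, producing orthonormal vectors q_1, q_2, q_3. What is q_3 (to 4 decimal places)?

v_1 = (0, 1, -2); ‖v_1‖ = 2.2361, so q_1 = (0.0000, 0.4472, -0.8944).
q_1·v_2 = 0.0000·2 + 0.4472·4 + (-0.8944)·4 = -1.7889.
u_2 = v_2 + 1.7889·q_1 = (2.0000, 4.8000, 2.4000).
‖u_2‖ = 5.7271, so q_2 = (0.3492, 0.8381, 0.4191).
q_1·v_3 = 0.0000·(-3) + 0.4472·1 + (-0.8944)·0 = 0.4472; q_2·v_3 = 0.3492·(-3) + 0.8381·1 + 0.4191·0 = -0.2095.
u_3 = v_3 − 0.4472·q_1 + 0.2095·q_2 = (-2.9268, 0.9756, 0.4878).
‖u_3‖ = 3.1235, so q_3 = (-0.9370, 0.3123, 0.1562).

q_3 = (-0.9370, 0.3123, 0.1562)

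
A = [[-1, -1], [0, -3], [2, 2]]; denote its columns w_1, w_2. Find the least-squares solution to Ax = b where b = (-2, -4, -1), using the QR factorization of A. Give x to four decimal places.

w_1 = (-1, 0, 2); ‖w_1‖ = 2.2361, so e_1 = (-0.4472, 0.0000, 0.8944).
e_1·w_2 = (-0.4472)·(-1) + 0.0000·(-3) + 0.8944·2 = 2.2361.
u_2 = w_2 − 2.2361·e_1 = (0.0000, -3.0000, 0.0000).
‖u_2‖ = 3.0000, so e_2 = (0.0000, -1.0000, 0.0000).
Qᵀb = (0.0000, 4.0000).
Back-substitute: x_2 = 4.0000/3.0000 = 1.3333.
x_1 = (0.0000 − 2.2361·1.3333)/2.2361 = -1.3333.

x = (-1.3333, 1.3333)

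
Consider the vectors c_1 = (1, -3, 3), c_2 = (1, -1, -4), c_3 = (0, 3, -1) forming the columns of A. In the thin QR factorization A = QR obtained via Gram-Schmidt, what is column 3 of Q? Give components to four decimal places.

c_1 = (1, -3, 3); ‖c_1‖ = 4.3589, so e_1 = (0.2294, -0.6882, 0.6882).
e_1·c_2 = 0.2294·1 + (-0.6882)·(-1) + 0.6882·(-4) = -1.8353.
u_2 = c_2 + 1.8353·e_1 = (1.4211, -2.2632, -2.7368).
‖u_2‖ = 3.8251, so e_2 = (0.3715, -0.5917, -0.7155).
e_1·c_3 = 0.2294·0 + (-0.6882)·3 + 0.6882·(-1) = -2.7530; e_2·c_3 = 0.3715·0 + (-0.5917)·3 + (-0.7155)·(-1) = -1.0595.
u_3 = c_3 + 2.7530·e_1 + 1.0595·e_2 = (1.0252, 0.4784, 0.1367).
‖u_3‖ = 1.1395, so e_3 = (0.8996, 0.4198, 0.1200).

e_3 = (0.8996, 0.4198, 0.1200)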